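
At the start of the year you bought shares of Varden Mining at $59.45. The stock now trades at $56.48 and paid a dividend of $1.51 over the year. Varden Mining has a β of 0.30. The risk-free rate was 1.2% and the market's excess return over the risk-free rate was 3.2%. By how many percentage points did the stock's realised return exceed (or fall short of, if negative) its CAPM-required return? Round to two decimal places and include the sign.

Realised HPR = (P1 + D1 − P0) / P0 = (56.48 + 1.51 − 59.45) / 59.45 = -1.46 / 59.45 = -2.4558%
CAPM required = R_f + β·MRP = 1.2% + 0.30 × 3.2% = 2.1600%
α = realised − required = -2.4558% − 2.1600% = -4.62%

-4.62%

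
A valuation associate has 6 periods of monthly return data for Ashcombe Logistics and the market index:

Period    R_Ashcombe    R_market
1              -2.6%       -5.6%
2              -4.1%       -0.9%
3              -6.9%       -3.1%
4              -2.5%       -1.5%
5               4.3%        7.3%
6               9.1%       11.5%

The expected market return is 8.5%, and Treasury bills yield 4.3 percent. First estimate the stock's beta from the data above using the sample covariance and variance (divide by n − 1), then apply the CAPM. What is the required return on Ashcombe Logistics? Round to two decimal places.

Mean R_i = (-2.6 − 4.1 − 6.9 − 2.5 + 4.3 + 9.1) / 6 = -0.4500%
Mean R_m = (-5.6 − 0.9 − 3.1 − 1.5 + 7.3 + 11.5) / 6 = 1.2833%
Σ(R_i − R̄_i)(R_m − R̄_m) = 182.8950  ⇒  Cov = 182.8950 / 5 = 36.5790
Σ(R_m − R̄_m)² = 219.6883  ⇒  Var(R_m) = 219.6883 / 5 = 43.9377
β = Cov / Var(R_m) = 36.5790 / 43.9377 = 0.8325
MRP = 8.5% − 4.3% = 4.20%
E(R) = R_f + β × MRP = 4.3% + 0.8325 × 4.2% = 7.80%

7.80%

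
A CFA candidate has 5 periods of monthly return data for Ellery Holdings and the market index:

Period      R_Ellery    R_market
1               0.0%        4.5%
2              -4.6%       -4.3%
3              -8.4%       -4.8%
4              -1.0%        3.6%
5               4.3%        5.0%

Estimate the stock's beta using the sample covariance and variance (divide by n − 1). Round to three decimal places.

Mean R_i = (0.0 − 4.6 − 8.4 − 1.0 + 4.3) / 5 = -1.9400%
Mean R_m = (4.5 − 4.3 − 4.8 + 3.6 + 5.0) / 5 = 0.8000%
Σ(R_i − R̄_i)(R_m − R̄_m) = 85.7600  ⇒  Cov = 85.7600 / 4 = 21.4400
Σ(R_m − R̄_m)² = 96.5400  ⇒  Var(R_m) = 96.5400 / 4 = 24.1350
β = Cov / Var(R_m) = 21.4400 / 24.1350 = 0.8883

0.888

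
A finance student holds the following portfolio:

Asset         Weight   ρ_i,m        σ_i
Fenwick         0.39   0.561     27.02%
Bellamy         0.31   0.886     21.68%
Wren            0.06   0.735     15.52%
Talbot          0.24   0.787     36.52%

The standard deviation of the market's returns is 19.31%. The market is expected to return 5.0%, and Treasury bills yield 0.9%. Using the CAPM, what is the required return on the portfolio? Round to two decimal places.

β_Fenwick = 0.561 × 27.02% / 19.31% = 0.7850
β_Bellamy = 0.886 × 21.68% / 19.31% = 0.9947
β_Wren = 0.735 × 15.52% / 19.31% = 0.5907
β_Talbot = 0.787 × 36.52% / 19.31% = 1.4884
β_P = Σ w_i β_i = 0.39×0.7850 + 0.31×0.9947 + 0.06×0.5907 + 0.24×1.4884 = 1.0072
MRP = 5.0% − 0.9% = 4.10%
E(R_P) = R_f + β_P × MRP = 0.9% + 1.0072 × 4.1% = 5.03%

5.03%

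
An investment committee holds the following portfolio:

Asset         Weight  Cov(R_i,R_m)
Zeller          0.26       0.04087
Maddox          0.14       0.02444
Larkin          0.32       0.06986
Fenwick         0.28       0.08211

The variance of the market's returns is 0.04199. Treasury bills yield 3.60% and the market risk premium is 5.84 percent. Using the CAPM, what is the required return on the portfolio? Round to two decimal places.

β_Zeller = 0.04087 / 0.04199 = 0.9733
β_Maddox = 0.02444 / 0.04199 = 0.5820
β_Larkin = 0.06986 / 0.04199 = 1.6637
β_Fenwick = 0.08211 / 0.04199 = 1.9555
β_P = Σ w_i β_i = 0.26×0.9733 + 0.14×0.5820 + 0.32×1.6637 + 0.28×1.9555 = 1.4145
E(R_P) = R_f + β_P × MRP = 3.60% + 1.4145 × 5.84% = 11.86%

11.86%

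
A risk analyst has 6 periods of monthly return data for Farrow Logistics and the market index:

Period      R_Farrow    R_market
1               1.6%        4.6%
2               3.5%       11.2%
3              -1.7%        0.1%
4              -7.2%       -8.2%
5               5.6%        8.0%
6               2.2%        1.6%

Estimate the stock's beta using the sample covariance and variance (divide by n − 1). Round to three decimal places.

0.617

Mean R_i = (1.6 + 3.5 − 1.7 − 7.2 + 5.6 + 2.2) / 6 = 0.6667%
Mean R_m = (4.6 + 11.2 + 0.1 − 8.2 + 8.0 + 1.6) / 6 = 2.8833%
Σ(R_i − R̄_i)(R_m − R̄_m) = 142.2167  ⇒  Cov = 142.2167 / 5 = 28.4433
Σ(R_m − R̄_m)² = 230.5283  ⇒  Var(R_m) = 230.5283 / 5 = 46.1057
β = Cov / Var(R_m) = 28.4433 / 46.1057 = 0.6169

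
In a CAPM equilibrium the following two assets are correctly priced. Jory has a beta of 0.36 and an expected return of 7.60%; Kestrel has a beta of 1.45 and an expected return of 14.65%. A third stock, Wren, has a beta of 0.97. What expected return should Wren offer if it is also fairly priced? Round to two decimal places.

MRP (SML slope) = (14.65% − 7.60%) / (1.45 − 0.36) = 7.05% / 1.09 = 6.4679%
R_f (intercept) = 7.60% − 0.36 × 6.4679% = 5.2716%
E(R_Wren) = R_f + β × MRP = 5.2716% + 0.97 × 6.4679% = 11.55%

11.55%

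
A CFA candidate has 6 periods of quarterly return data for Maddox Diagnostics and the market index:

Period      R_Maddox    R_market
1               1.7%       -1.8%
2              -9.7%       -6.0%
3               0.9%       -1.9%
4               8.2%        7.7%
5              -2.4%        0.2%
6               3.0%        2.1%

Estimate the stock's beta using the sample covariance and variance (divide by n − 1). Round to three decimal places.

1.148

Mean R_i = (1.7 − 9.7 + 0.9 + 8.2 − 2.4 + 3.0) / 6 = 0.2833%
Mean R_m = (-1.8 − 6.0 − 1.9 + 7.7 + 0.2 + 2.1) / 6 = 0.0500%
Σ(R_i − R̄_i)(R_m − R̄_m) = 122.3050  ⇒  Cov = 122.3050 / 5 = 24.4610
Σ(R_m − R̄_m)² = 106.5750  ⇒  Var(R_m) = 106.5750 / 5 = 21.3150
β = Cov / Var(R_m) = 24.4610 / 21.3150 = 1.1476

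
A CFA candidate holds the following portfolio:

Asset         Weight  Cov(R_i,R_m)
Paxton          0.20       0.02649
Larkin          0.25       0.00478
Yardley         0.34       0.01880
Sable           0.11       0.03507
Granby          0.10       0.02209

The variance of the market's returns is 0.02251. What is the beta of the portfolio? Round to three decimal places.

β_Paxton = 0.02649 / 0.02251 = 1.1768
β_Larkin = 0.00478 / 0.02251 = 0.2124
β_Yardley = 0.01880 / 0.02251 = 0.8352
β_Sable = 0.03507 / 0.02251 = 1.5580
β_Granby = 0.02209 / 0.02251 = 0.9813
β_P = Σ w_i β_i = 0.20×1.1768 + 0.25×0.2124 + 0.34×0.8352 + 0.11×1.5580 + 0.10×0.9813 = 0.8419

0.842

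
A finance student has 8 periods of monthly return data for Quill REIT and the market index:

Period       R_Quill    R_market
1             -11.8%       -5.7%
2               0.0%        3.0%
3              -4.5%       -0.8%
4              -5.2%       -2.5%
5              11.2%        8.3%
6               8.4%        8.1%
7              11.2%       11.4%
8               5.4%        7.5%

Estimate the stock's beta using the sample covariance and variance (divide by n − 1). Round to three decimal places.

Mean R_i = (-11.8 + 0.0 − 4.5 − 5.2 + 11.2 + 8.4 + 11.2 + 5.4) / 8 = 1.8375%
Mean R_m = (-5.7 + 3.0 − 0.8 − 2.5 + 8.3 + 8.1 + 11.4 + 7.5) / 8 = 3.6625%
Σ(R_i − R̄_i)(R_m − R̄_m) = 359.2013  ⇒  Cov = 359.2013 / 7 = 51.3145
Σ(R_m − R̄_m)² = 261.7788  ⇒  Var(R_m) = 261.7788 / 7 = 37.3970
β = Cov / Var(R_m) = 51.3145 / 37.3970 = 1.3722

1.372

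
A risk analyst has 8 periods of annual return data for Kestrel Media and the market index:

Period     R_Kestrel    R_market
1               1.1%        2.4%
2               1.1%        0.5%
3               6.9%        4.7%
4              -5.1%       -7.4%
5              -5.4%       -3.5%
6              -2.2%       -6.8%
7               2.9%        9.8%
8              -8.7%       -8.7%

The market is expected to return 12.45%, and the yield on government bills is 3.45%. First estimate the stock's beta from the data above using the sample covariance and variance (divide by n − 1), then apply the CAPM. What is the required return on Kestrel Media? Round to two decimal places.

Mean R_i = (1.1 + 1.1 + 6.9 − 5.1 − 5.4 − 2.2 + 2.9 − 8.7) / 8 = -1.1750%
Mean R_m = (2.4 + 0.5 + 4.7 − 7.4 − 3.5 − 6.8 + 9.8 − 8.7) / 8 = -1.1250%
Σ(R_i − R̄_i)(R_m − R̄_m) = 200.7550  ⇒  Cov = 200.7550 / 7 = 28.6793
Σ(R_m − R̄_m)² = 302.9550  ⇒  Var(R_m) = 302.9550 / 7 = 43.2793
β = Cov / Var(R_m) = 28.6793 / 43.2793 = 0.6627
MRP = 12.45% − 3.45% = 9.00%
E(R) = R_f + β × MRP = 3.45% + 0.6627 × 9.00% = 9.41%

9.41%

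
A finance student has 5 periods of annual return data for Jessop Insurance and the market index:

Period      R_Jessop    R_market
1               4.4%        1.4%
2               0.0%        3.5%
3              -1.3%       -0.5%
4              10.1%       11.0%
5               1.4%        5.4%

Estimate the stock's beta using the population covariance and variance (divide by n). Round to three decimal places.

Mean R_i = (4.4 + 0.0 − 1.3 + 10.1 + 1.4) / 5 = 2.9200%
Mean R_m = (1.4 + 3.5 − 0.5 + 11.0 + 5.4) / 5 = 4.1600%
Σ(R_i − R̄_i)(R_m − R̄_m) = 64.7340  ⇒  Cov = 64.7340 / 5 = 12.9468
Σ(R_m − R̄_m)² = 78.0920  ⇒  Var(R_m) = 78.0920 / 5 = 15.6184
β = Cov / Var(R_m) = 12.9468 / 15.6184 = 0.8289

0.829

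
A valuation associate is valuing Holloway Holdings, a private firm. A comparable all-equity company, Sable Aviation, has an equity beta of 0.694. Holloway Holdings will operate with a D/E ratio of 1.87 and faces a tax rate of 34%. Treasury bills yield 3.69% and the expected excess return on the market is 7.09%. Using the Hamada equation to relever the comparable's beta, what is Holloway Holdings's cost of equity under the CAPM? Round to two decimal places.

14.68%

β_L = β_U × [1 + (1 − t)(D/E)] = 0.694 × [1 + (1 − 0.34) × 1.87]
    = 0.694 × [1 + 0.66 × 1.87] = 0.694 × 2.2342 = 1.5505
E(R) = R_f + β_L × MRP = 3.69% + 1.5505 × 7.09% = 14.68%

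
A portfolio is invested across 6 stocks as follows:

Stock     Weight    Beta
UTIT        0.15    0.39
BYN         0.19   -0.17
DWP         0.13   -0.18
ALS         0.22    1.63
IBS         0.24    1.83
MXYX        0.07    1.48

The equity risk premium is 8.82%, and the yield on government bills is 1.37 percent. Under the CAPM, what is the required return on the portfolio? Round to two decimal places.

9.35%

β_P = Σ w_i β_i = 0.15×0.39 + 0.19×-0.17 + 0.13×-0.18 + 0.22×1.63 + 0.24×1.83 + 0.07×1.48 = 0.9042
E(R_P) = R_f + β_P × MRP = 1.37% + 0.9042 × 8.82% = 9.35%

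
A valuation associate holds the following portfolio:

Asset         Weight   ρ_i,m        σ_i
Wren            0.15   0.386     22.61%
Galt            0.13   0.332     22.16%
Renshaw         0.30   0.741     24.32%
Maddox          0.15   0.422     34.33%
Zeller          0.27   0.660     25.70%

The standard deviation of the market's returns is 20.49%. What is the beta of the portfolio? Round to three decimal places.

β_Wren = 0.386 × 22.61% / 20.49% = 0.4259
β_Galt = 0.332 × 22.16% / 20.49% = 0.3591
β_Renshaw = 0.741 × 24.32% / 20.49% = 0.8795
β_Maddox = 0.422 × 34.33% / 20.49% = 0.7070
β_Zeller = 0.660 × 25.70% / 20.49% = 0.8278
β_P = Σ w_i β_i = 0.15×0.4259 + 0.13×0.3591 + 0.30×0.8795 + 0.15×0.7070 + 0.27×0.8278 = 0.7040

0.704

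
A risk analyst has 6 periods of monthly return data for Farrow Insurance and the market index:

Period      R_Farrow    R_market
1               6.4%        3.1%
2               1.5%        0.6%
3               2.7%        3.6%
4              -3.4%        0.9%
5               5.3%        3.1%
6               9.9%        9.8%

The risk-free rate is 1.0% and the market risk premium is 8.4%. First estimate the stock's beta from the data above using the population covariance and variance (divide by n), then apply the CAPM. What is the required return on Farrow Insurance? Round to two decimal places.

10.45%

Mean R_i = (6.4 + 1.5 + 2.7 − 3.4 + 5.3 + 9.9) / 6 = 3.7333%
Mean R_m = (3.1 + 0.6 + 3.6 + 0.9 + 3.1 + 9.8) / 6 = 3.5167%
Σ(R_i − R̄_i)(R_m − R̄_m) = 62.0767  ⇒  Cov = 62.0767 / 6 = 10.3461
Σ(R_m − R̄_m)² = 55.1883  ⇒  Var(R_m) = 55.1883 / 6 = 9.1981
β = Cov / Var(R_m) = 10.3461 / 9.1981 = 1.1248
E(R) = R_f + β × MRP = 1.0% + 1.1248 × 8.4% = 10.45%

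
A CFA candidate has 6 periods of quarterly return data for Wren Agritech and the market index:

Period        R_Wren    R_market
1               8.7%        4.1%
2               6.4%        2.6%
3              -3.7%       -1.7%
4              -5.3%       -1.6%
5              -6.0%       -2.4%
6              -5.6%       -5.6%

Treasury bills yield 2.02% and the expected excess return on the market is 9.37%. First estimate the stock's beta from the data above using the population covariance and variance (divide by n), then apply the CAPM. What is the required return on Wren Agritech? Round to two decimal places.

Mean R_i = (8.7 + 6.4 − 3.7 − 5.3 − 6.0 − 5.6) / 6 = -0.9167%
Mean R_m = (4.1 + 2.6 − 1.7 − 1.6 − 2.4 − 5.6) / 6 = -0.7667%
Σ(R_i − R̄_i)(R_m − R̄_m) = 108.6233  ⇒  Cov = 108.6233 / 6 = 18.1039
Σ(R_m − R̄_m)² = 62.6133  ⇒  Var(R_m) = 62.6133 / 6 = 10.4356
β = Cov / Var(R_m) = 18.1039 / 10.4356 = 1.7348
E(R) = R_f + β × MRP = 2.02% + 1.7348 × 9.37% = 18.28%

18.28%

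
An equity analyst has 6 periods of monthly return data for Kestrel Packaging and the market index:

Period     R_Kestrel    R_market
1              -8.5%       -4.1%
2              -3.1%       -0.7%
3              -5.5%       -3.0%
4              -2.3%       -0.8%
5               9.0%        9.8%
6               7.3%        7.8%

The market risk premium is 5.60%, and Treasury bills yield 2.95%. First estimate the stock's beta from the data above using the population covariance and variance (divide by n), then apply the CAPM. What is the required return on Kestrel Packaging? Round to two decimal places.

Mean R_i = (-8.5 − 3.1 − 5.5 − 2.3 + 9.0 + 7.3) / 6 = -0.5167%
Mean R_m = (-4.1 − 0.7 − 3.0 − 0.8 + 9.8 + 7.8) / 6 = 1.5000%
Σ(R_i − R̄_i)(R_m − R̄_m) = 205.1500  ⇒  Cov = 205.1500 / 6 = 34.1917
Σ(R_m − R̄_m)² = 170.3200  ⇒  Var(R_m) = 170.3200 / 6 = 28.3867
β = Cov / Var(R_m) = 34.1917 / 28.3867 = 1.2045
E(R) = R_f + β × MRP = 2.95% + 1.2045 × 5.60% = 9.70%

9.70%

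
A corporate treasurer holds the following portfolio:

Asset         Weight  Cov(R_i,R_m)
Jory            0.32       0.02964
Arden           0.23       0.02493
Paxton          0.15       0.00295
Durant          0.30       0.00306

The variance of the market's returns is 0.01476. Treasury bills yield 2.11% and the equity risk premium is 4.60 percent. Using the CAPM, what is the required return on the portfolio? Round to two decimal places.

7.28%

β_Jory = 0.02964 / 0.01476 = 2.0081
β_Arden = 0.02493 / 0.01476 = 1.6890
β_Paxton = 0.00295 / 0.01476 = 0.1999
β_Durant = 0.00306 / 0.01476 = 0.2073
β_P = Σ w_i β_i = 0.32×2.0081 + 0.23×1.6890 + 0.15×0.1999 + 0.30×0.2073 = 1.1232
E(R_P) = R_f + β_P × MRP = 2.11% + 1.1232 × 4.60% = 7.28%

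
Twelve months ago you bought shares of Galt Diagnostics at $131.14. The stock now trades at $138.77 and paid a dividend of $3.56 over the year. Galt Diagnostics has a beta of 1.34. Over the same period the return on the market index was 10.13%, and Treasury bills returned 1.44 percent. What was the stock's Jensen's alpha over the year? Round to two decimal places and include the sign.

Realised HPR = (P1 + D1 − P0) / P0 = (138.77 + 3.56 − 131.14) / 131.14 = 11.19 / 131.14 = 8.5329%
MRP = 10.13% − 1.44% = 8.69%
CAPM required = R_f + β·MRP = 1.44% + 1.34 × 8.69% = 13.0846%
α = realised − required = 8.5329% − 13.0846% = -4.55%

-4.55%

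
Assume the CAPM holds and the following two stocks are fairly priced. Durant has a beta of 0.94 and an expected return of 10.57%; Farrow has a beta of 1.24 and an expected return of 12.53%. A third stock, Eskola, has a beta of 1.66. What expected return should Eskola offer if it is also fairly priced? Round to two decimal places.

15.27%

MRP (SML slope) = (12.53% − 10.57%) / (1.24 − 0.94) = 1.96% / 0.30 = 6.5333%
R_f (intercept) = 10.57% − 0.94 × 6.5333% = 4.4287%
E(R_Eskola) = R_f + β × MRP = 4.4287% + 1.66 × 6.5333% = 15.27%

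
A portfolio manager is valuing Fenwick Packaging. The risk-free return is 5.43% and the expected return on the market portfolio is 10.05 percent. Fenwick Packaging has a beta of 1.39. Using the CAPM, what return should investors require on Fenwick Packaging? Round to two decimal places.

Market risk premium = E(R_m) − R_f = 10.05% − 5.43% = 4.62%
E(R) = R_f + β × MRP = 5.43% + 1.39 × 4.62% = 11.85%

11.85%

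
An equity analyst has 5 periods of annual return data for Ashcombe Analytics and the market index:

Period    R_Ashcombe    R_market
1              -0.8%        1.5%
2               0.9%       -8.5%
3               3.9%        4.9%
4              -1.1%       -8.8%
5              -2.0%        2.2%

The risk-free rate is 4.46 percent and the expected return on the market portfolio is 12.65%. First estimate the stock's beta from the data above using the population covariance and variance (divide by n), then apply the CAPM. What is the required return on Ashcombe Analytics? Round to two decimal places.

Mean R_i = (-0.8 + 0.9 + 3.9 − 1.1 − 2.0) / 5 = 0.1800%
Mean R_m = (1.5 − 8.5 + 4.9 − 8.8 + 2.2) / 5 = -1.7400%
Σ(R_i − R̄_i)(R_m − R̄_m) = 17.1060  ⇒  Cov = 17.1060 / 5 = 3.4212
Σ(R_m − R̄_m)² = 165.6520  ⇒  Var(R_m) = 165.6520 / 5 = 33.1304
β = Cov / Var(R_m) = 3.4212 / 33.1304 = 0.1033
MRP = 12.65% − 4.46% = 8.19%
E(R) = R_f + β × MRP = 4.46% + 0.1033 × 8.19% = 5.31%

5.31%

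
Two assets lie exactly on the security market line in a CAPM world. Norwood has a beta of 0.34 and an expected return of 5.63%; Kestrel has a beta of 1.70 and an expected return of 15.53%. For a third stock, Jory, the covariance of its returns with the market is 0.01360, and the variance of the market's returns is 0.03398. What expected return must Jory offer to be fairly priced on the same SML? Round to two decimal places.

6.07%

MRP = (15.53% − 5.63%) / (1.70 − 0.34) = 7.2794%
R_f = 5.63% − 0.34 × 7.2794% = 3.1550%
β_Jory = Cov / Var(R_m) = 0.01360 / 0.03398 = 0.4002
E(R_Jory) = R_f + β × MRP = 3.1550% + 0.4002 × 7.2794% = 6.07%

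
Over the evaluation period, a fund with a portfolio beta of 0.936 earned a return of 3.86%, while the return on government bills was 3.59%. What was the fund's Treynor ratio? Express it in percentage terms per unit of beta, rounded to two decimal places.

Treynor = (R_P − R_f) / β_P = (3.86% − 3.59%) / 0.9360 = 0.27% / 0.9360 = 0.29%

0.29%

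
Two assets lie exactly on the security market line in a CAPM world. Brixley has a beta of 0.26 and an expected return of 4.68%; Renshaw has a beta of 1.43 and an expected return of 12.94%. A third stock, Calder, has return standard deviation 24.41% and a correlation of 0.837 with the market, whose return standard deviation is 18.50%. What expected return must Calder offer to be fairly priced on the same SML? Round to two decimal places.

MRP = (12.94% − 4.68%) / (1.43 − 0.26) = 7.0598%
R_f = 4.68% − 0.26 × 7.0598% = 2.8445%
β_Calder = ρ·σ_i/σ_m = 0.837 × 24.41 / 18.50 = 1.1044
E(R_Calder) = R_f + β × MRP = 2.8445% + 1.1044 × 7.0598% = 10.64%

10.64%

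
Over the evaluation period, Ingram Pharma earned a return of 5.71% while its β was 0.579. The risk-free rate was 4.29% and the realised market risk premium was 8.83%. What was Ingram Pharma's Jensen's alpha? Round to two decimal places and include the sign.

CAPM benchmark = R_f + β(R_m − R_f) = 4.29% + 0.579 × 8.83% = 9.40257%
α = actual − benchmark = 5.71% − 9.40257% = -3.69%

-3.69%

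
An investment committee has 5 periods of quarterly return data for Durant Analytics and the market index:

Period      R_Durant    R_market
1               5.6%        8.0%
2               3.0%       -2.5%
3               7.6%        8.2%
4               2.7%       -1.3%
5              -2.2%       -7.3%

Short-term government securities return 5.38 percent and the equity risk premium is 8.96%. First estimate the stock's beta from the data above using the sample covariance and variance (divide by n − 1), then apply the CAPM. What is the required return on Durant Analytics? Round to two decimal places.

9.93%

Mean R_i = (5.6 + 3.0 + 7.6 + 2.7 − 2.2) / 5 = 3.3400%
Mean R_m = (8.0 − 2.5 + 8.2 − 1.3 − 7.3) / 5 = 1.0200%
Σ(R_i − R̄_i)(R_m − R̄_m) = 95.1360  ⇒  Cov = 95.1360 / 4 = 23.7840
Σ(R_m − R̄_m)² = 187.2680  ⇒  Var(R_m) = 187.2680 / 4 = 46.8170
β = Cov / Var(R_m) = 23.7840 / 46.8170 = 0.5080
E(R) = R_f + β × MRP = 5.38% + 0.5080 × 8.96% = 9.93%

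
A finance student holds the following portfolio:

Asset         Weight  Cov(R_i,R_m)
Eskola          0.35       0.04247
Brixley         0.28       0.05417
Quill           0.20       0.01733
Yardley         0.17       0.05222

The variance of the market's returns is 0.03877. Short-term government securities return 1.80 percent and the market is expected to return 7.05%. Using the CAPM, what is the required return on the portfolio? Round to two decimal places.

β_Eskola = 0.04247 / 0.03877 = 1.0954
β_Brixley = 0.05417 / 0.03877 = 1.3972
β_Quill = 0.01733 / 0.03877 = 0.4470
β_Yardley = 0.05222 / 0.03877 = 1.3469
β_P = Σ w_i β_i = 0.35×1.0954 + 0.28×1.3972 + 0.20×0.4470 + 0.17×1.3469 = 1.0930
MRP = 7.05% − 1.80% = 5.25%
E(R_P) = R_f + β_P × MRP = 1.80% + 1.0930 × 5.25% = 7.54%

7.54%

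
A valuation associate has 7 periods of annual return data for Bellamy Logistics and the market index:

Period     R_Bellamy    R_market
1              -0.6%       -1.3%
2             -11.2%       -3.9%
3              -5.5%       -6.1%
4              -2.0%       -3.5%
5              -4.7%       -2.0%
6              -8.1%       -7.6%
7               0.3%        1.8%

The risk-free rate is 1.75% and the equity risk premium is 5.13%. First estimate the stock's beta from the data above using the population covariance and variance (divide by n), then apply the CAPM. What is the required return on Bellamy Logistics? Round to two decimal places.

Mean R_i = (-0.6 − 11.2 − 5.5 − 2.0 − 4.7 − 8.1 + 0.3) / 7 = -4.5429%
Mean R_m = (-1.3 − 3.9 − 6.1 − 3.5 − 2.0 − 7.6 + 1.8) / 7 = -3.2286%
Σ(R_i − R̄_i)(R_m − R̄_m) = 53.8414  ⇒  Cov = 53.8414 / 7 = 7.6916
Σ(R_m − R̄_m)² = 58.3943  ⇒  Var(R_m) = 58.3943 / 7 = 8.3420
β = Cov / Var(R_m) = 7.6916 / 8.3420 = 0.9220
E(R) = R_f + β × MRP = 1.75% + 0.9220 × 5.13% = 6.48%

6.48%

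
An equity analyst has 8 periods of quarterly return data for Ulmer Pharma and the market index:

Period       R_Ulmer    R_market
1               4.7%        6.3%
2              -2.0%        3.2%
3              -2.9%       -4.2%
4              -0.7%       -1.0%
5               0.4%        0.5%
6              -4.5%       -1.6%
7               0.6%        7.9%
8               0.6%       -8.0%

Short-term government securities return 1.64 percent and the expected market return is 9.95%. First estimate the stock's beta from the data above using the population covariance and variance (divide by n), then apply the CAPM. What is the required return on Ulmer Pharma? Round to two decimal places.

Mean R_i = (4.7 − 2.0 − 2.9 − 0.7 + 0.4 − 4.5 + 0.6 + 0.6) / 8 = -0.4750%
Mean R_m = (6.3 + 3.2 − 4.2 − 1.0 + 0.5 − 1.6 + 7.9 − 8.0) / 8 = 0.3875%
Σ(R_i − R̄_i)(R_m − R̄_m) = 44.9025  ⇒  Cov = 44.9025 / 8 = 5.6128
Σ(R_m − R̄_m)² = 196.5888  ⇒  Var(R_m) = 196.5888 / 8 = 24.5736
β = Cov / Var(R_m) = 5.6128 / 24.5736 = 0.2284
MRP = 9.95% − 1.64% = 8.31%
E(R) = R_f + β × MRP = 1.64% + 0.2284 × 8.31% = 3.54%

3.54%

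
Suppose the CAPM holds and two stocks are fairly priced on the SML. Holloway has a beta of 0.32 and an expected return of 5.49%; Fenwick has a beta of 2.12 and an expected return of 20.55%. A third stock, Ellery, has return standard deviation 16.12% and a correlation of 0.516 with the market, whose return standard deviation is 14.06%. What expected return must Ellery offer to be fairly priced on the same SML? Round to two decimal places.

7.76%

MRP = (20.55% − 5.49%) / (2.12 − 0.32) = 8.3667%
R_f = 5.49% − 0.32 × 8.3667% = 2.8127%
β_Ellery = ρ·σ_i/σ_m = 0.516 × 16.12 / 14.06 = 0.5916
E(R_Ellery) = R_f + β × MRP = 2.8127% + 0.5916 × 8.3667% = 7.76%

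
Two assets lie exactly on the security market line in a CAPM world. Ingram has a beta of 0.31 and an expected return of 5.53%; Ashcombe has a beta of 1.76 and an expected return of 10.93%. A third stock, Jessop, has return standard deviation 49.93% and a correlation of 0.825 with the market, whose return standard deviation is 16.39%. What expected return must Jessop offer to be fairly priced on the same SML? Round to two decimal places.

13.74%

MRP = (10.93% − 5.53%) / (1.76 − 0.31) = 3.7241%
R_f = 5.53% − 0.31 × 3.7241% = 4.3755%
β_Jessop = ρ·σ_i/σ_m = 0.825 × 49.93 / 16.39 = 2.5133
E(R_Jessop) = R_f + β × MRP = 4.3755% + 2.5133 × 3.7241% = 13.74%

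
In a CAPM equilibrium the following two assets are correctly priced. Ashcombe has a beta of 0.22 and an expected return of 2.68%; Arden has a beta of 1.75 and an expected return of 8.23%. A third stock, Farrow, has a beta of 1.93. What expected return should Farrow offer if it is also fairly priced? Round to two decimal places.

MRP (SML slope) = (8.23% − 2.68%) / (1.75 − 0.22) = 5.55% / 1.53 = 3.6275%
R_f (intercept) = 2.68% − 0.22 × 3.6275% = 1.8820%
E(R_Farrow) = R_f + β × MRP = 1.8820% + 1.93 × 3.6275% = 8.88%

8.88%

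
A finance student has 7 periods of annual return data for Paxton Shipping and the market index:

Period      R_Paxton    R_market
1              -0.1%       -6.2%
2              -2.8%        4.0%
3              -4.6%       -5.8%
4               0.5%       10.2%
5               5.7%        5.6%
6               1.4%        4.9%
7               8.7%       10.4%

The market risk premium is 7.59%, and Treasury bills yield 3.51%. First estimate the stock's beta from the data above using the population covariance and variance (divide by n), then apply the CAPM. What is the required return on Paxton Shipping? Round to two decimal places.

6.81%

Mean R_i = (-0.1 − 2.8 − 4.6 + 0.5 + 5.7 + 1.4 + 8.7) / 7 = 1.2571%
Mean R_m = (-6.2 + 4.0 − 5.8 + 10.2 + 5.6 + 4.9 + 10.4) / 7 = 3.3000%
Σ(R_i − R̄_i)(R_m − R̄_m) = 121.4200  ⇒  Cov = 121.4200 / 7 = 17.3457
Σ(R_m − R̄_m)² = 279.4200  ⇒  Var(R_m) = 279.4200 / 7 = 39.9171
β = Cov / Var(R_m) = 17.3457 / 39.9171 = 0.4345
E(R) = R_f + β × MRP = 3.51% + 0.4345 × 7.59% = 6.81%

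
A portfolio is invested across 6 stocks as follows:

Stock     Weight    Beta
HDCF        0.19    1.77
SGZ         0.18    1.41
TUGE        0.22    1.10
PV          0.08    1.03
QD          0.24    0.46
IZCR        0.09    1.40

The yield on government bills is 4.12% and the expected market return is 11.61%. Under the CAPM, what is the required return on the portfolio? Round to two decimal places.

β_P = Σ w_i β_i = 0.19×1.77 + 0.18×1.41 + 0.22×1.10 + 0.08×1.03 + 0.24×0.46 + 0.09×1.40 = 1.1509
MRP = 11.61% − 4.12% = 7.49%
E(R_P) = R_f + β_P × MRP = 4.12% + 1.1509 × 7.49% = 12.74%

12.74%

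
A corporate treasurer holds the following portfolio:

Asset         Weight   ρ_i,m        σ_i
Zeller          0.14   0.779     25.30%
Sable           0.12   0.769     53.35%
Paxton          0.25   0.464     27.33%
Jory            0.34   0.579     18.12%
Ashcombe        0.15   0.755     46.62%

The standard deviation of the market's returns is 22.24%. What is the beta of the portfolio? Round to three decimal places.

0.886

β_Zeller = 0.779 × 25.30% / 22.24% = 0.8862
β_Sable = 0.769 × 53.35% / 22.24% = 1.8447
β_Paxton = 0.464 × 27.33% / 22.24% = 0.5702
β_Jory = 0.579 × 18.12% / 22.24% = 0.4717
β_Ashcombe = 0.755 × 46.62% / 22.24% = 1.5826
β_P = Σ w_i β_i = 0.14×0.8862 + 0.12×1.8447 + 0.25×0.5702 + 0.34×0.4717 + 0.15×1.5826 = 0.8858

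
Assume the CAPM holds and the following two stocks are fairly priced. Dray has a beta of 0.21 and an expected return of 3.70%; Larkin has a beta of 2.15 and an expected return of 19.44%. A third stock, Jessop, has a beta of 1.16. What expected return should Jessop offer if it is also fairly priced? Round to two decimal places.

11.41%

MRP (SML slope) = (19.44% − 3.70%) / (2.15 − 0.21) = 15.74% / 1.94 = 8.1134%
R_f (intercept) = 3.70% − 0.21 × 8.1134% = 1.9962%
E(R_Jessop) = R_f + β × MRP = 1.9962% + 1.16 × 8.1134% = 11.41%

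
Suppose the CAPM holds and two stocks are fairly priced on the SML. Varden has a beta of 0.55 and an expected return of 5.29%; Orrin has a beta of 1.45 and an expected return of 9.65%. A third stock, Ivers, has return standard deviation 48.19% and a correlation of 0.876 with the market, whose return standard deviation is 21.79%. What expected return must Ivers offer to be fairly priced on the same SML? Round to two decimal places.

12.01%

MRP = (9.65% − 5.29%) / (1.45 − 0.55) = 4.8444%
R_f = 5.29% − 0.55 × 4.8444% = 2.6256%
β_Ivers = ρ·σ_i/σ_m = 0.876 × 48.19 / 21.79 = 1.9373
E(R_Ivers) = R_f + β × MRP = 2.6256% + 1.9373 × 4.8444% = 12.01%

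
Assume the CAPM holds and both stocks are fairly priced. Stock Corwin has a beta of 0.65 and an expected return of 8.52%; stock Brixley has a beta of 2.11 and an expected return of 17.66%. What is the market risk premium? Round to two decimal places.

Both satisfy E(R) = R_f + β·MRP, so the slope of the SML is
MRP = (17.66% − 8.52%) / (2.11 − 0.65) = 9.14% / 1.46 = 6.2603%

6.26%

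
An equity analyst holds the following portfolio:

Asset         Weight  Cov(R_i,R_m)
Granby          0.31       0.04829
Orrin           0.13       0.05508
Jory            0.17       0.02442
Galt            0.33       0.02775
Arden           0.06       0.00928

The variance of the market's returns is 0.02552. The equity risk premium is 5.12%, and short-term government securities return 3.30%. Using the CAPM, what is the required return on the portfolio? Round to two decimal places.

β_Granby = 0.04829 / 0.02552 = 1.8922
β_Orrin = 0.05508 / 0.02552 = 2.1583
β_Jory = 0.02442 / 0.02552 = 0.9569
β_Galt = 0.02775 / 0.02552 = 1.0874
β_Arden = 0.00928 / 0.02552 = 0.3636
β_P = Σ w_i β_i = 0.31×1.8922 + 0.13×2.1583 + 0.17×0.9569 + 0.33×1.0874 + 0.06×0.3636 = 1.4105
E(R_P) = R_f + β_P × MRP = 3.30% + 1.4105 × 5.12% = 10.52%

10.52%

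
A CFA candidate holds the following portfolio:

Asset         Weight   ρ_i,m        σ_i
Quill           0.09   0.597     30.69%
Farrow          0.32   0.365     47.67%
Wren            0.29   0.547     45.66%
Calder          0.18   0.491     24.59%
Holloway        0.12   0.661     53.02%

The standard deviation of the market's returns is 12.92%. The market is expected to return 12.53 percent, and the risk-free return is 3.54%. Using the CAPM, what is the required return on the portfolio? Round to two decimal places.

18.04%

β_Quill = 0.597 × 30.69% / 12.92% = 1.4181
β_Farrow = 0.365 × 47.67% / 12.92% = 1.3467
β_Wren = 0.547 × 45.66% / 12.92% = 1.9331
β_Calder = 0.491 × 24.59% / 12.92% = 0.9345
β_Holloway = 0.661 × 53.02% / 12.92% = 2.7126
β_P = Σ w_i β_i = 0.09×1.4181 + 0.32×1.3467 + 0.29×1.9331 + 0.18×0.9345 + 0.12×2.7126 = 1.6129
MRP = 12.53% − 3.54% = 8.99%
E(R_P) = R_f + β_P × MRP = 3.54% + 1.6129 × 8.99% = 18.04%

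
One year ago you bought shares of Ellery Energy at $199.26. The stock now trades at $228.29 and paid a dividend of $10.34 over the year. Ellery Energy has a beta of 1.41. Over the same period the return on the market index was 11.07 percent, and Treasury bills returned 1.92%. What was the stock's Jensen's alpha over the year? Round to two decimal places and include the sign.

+4.94%

Realised HPR = (P1 + D1 − P0) / P0 = (228.29 + 10.34 − 199.26) / 199.26 = 39.37 / 199.26 = 19.7581%
MRP = 11.07% − 1.92% = 9.15%
CAPM required = R_f + β·MRP = 1.92% + 1.41 × 9.15% = 14.8215%
α = realised − required = 19.7581% − 14.8215% = +4.94%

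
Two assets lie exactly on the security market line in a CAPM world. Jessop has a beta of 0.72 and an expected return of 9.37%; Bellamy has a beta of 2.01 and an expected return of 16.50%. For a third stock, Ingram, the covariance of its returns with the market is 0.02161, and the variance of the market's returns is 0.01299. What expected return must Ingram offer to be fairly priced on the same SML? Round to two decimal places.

MRP = (16.50% − 9.37%) / (2.01 − 0.72) = 5.5271%
R_f = 9.37% − 0.72 × 5.5271% = 5.3905%
β_Ingram = Cov / Var(R_m) = 0.02161 / 0.01299 = 1.6636
E(R_Ingram) = R_f + β × MRP = 5.3905% + 1.6636 × 5.5271% = 14.59%

14.59%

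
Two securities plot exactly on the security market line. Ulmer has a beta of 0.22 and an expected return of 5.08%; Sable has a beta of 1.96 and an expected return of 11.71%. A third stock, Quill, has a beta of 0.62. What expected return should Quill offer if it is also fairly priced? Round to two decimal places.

6.60%

MRP (SML slope) = (11.71% − 5.08%) / (1.96 − 0.22) = 6.63% / 1.74 = 3.8103%
R_f (intercept) = 5.08% − 0.22 × 3.8103% = 4.2417%
E(R_Quill) = R_f + β × MRP = 4.2417% + 0.62 × 3.8103% = 6.60%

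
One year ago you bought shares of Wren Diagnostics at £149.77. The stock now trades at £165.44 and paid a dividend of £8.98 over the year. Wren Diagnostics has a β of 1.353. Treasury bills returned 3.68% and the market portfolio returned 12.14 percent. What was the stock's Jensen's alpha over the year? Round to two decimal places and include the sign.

Realised HPR = (P1 + D1 − P0) / P0 = (165.44 + 8.98 − 149.77) / 149.77 = 24.65 / 149.77 = 16.4586%
MRP = 12.14% − 3.68% = 8.46%
CAPM required = R_f + β·MRP = 3.68% + 1.353 × 8.46% = 15.12638%
α = realised − required = 16.4586% − 15.12638% = +1.33%

+1.33%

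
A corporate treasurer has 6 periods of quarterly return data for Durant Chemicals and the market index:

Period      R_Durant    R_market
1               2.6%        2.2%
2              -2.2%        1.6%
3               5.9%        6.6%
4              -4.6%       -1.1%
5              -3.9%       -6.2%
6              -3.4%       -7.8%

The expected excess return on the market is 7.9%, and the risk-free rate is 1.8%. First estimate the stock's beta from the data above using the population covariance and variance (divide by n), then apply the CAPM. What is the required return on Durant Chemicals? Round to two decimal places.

6.75%

Mean R_i = (2.6 − 2.2 + 5.9 − 4.6 − 3.9 − 3.4) / 6 = -0.9333%
Mean R_m = (2.2 + 1.6 + 6.6 − 1.1 − 6.2 − 7.8) / 6 = -0.7833%
Σ(R_i − R̄_i)(R_m − R̄_m) = 92.5133  ⇒  Cov = 92.5133 / 6 = 15.4189
Σ(R_m − R̄_m)² = 147.7683  ⇒  Var(R_m) = 147.7683 / 6 = 24.6281
β = Cov / Var(R_m) = 15.4189 / 24.6281 = 0.6261
E(R) = R_f + β × MRP = 1.8% + 0.6261 × 7.9% = 6.75%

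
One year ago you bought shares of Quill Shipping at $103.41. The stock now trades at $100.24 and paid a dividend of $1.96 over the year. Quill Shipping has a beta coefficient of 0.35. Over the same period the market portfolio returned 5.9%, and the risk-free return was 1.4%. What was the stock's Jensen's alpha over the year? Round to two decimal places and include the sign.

Realised HPR = (P1 + D1 − P0) / P0 = (100.24 + 1.96 − 103.41) / 103.41 = -1.21 / 103.41 = -1.1701%
MRP = 5.9% − 1.4% = 4.50%
CAPM required = R_f + β·MRP = 1.4% + 0.35 × 4.5% = 2.9750%
α = realised − required = -1.1701% − 2.9750% = -4.15%

-4.15%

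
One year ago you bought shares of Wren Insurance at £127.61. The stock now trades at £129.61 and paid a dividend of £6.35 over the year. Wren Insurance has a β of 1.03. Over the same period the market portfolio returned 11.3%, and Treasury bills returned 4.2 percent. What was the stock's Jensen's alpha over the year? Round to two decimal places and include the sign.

Realised HPR = (P1 + D1 − P0) / P0 = (129.61 + 6.35 − 127.61) / 127.61 = 8.35 / 127.61 = 6.5434%
MRP = 11.3% − 4.2% = 7.10%
CAPM required = R_f + β·MRP = 4.2% + 1.03 × 7.1% = 11.5130%
α = realised − required = 6.5434% − 11.5130% = -4.97%

-4.97%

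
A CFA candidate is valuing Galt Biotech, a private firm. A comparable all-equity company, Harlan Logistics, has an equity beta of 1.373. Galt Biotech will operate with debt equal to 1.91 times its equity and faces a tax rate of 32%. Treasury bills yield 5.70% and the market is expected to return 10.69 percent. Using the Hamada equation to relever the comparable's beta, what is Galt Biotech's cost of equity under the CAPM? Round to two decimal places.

21.45%

β_L = β_U × [1 + (1 − t)(D/E)] = 1.373 × [1 + (1 − 0.32) × 1.91]
    = 1.373 × [1 + 0.68 × 1.91] = 1.373 × 2.2988 = 3.1563
MRP = 10.69% − 5.70% = 4.99%
E(R) = R_f + β_L × MRP = 5.70% + 3.1563 × 4.99% = 21.45%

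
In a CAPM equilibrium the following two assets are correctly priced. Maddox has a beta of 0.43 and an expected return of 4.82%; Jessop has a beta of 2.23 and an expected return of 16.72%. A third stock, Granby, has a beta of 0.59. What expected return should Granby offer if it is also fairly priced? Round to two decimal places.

5.88%

MRP (SML slope) = (16.72% − 4.82%) / (2.23 − 0.43) = 11.90% / 1.80 = 6.6111%
R_f (intercept) = 4.82% − 0.43 × 6.6111% = 1.9772%
E(R_Granby) = R_f + β × MRP = 1.9772% + 0.59 × 6.6111% = 5.88%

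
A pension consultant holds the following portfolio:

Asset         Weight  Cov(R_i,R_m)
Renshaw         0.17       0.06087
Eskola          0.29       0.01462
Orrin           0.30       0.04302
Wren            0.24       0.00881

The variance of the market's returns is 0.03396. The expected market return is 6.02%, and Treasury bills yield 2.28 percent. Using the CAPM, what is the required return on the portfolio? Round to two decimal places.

5.54%

β_Renshaw = 0.06087 / 0.03396 = 1.7924
β_Eskola = 0.01462 / 0.03396 = 0.4305
β_Orrin = 0.04302 / 0.03396 = 1.2668
β_Wren = 0.00881 / 0.03396 = 0.2594
β_P = Σ w_i β_i = 0.17×1.7924 + 0.29×0.4305 + 0.30×1.2668 + 0.24×0.2594 = 0.8718
MRP = 6.02% − 2.28% = 3.74%
E(R_P) = R_f + β_P × MRP = 2.28% + 0.8718 × 3.74% = 5.54%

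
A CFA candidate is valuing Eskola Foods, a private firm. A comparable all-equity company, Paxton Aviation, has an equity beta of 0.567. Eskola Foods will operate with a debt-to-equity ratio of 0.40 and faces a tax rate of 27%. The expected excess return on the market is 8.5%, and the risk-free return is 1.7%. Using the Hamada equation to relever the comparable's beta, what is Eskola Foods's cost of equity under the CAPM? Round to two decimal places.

β_L = β_U × [1 + (1 − t)(D/E)] = 0.567 × [1 + (1 − 0.27) × 0.40]
    = 0.567 × [1 + 0.73 × 0.40] = 0.567 × 1.2920 = 0.7326
E(R) = R_f + β_L × MRP = 1.7% + 0.7326 × 8.5% = 7.93%

7.93%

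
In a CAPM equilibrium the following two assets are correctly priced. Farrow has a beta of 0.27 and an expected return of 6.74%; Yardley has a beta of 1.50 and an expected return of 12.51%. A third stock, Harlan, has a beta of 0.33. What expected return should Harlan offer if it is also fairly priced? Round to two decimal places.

7.02%

MRP (SML slope) = (12.51% − 6.74%) / (1.50 − 0.27) = 5.77% / 1.23 = 4.6911%
R_f (intercept) = 6.74% − 0.27 × 4.6911% = 5.4734%
E(R_Harlan) = R_f + β × MRP = 5.4734% + 0.33 × 4.6911% = 7.02%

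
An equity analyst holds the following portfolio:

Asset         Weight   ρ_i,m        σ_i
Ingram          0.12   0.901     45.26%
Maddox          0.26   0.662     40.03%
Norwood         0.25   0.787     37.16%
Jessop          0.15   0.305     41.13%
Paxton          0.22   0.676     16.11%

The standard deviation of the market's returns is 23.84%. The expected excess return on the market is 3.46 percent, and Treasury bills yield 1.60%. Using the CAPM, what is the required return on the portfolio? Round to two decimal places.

β_Ingram = 0.901 × 45.26% / 23.84% = 1.7105
β_Maddox = 0.662 × 40.03% / 23.84% = 1.1116
β_Norwood = 0.787 × 37.16% / 23.84% = 1.2267
β_Jessop = 0.305 × 41.13% / 23.84% = 0.5262
β_Paxton = 0.676 × 16.11% / 23.84% = 0.4568
β_P = Σ w_i β_i = 0.12×1.7105 + 0.26×1.1116 + 0.25×1.2267 + 0.15×0.5262 + 0.22×0.4568 = 0.9804
E(R_P) = R_f + β_P × MRP = 1.60% + 0.9804 × 3.46% = 4.99%

4.99%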